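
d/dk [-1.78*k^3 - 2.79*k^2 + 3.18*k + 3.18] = -5.34*k^2 - 5.58*k + 3.18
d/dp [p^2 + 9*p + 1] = 2*p + 9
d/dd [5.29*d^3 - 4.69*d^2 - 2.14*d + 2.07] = 15.87*d^2 - 9.38*d - 2.14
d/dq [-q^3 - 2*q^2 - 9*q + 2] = -3*q^2 - 4*q - 9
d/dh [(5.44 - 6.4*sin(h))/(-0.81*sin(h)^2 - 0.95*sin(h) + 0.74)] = (-5.184*sin(h)^2 + 8.8128*sin(h) + 0.432)*cos(h)/(0.6561*sin(h)^4 + 1.539*sin(h)^3 - 0.2963*sin(h)^2 - 1.406*sin(h) + 0.5476)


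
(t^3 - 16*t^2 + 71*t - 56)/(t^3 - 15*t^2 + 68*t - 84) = (t^2 - 9*t + 8)/(t^2 - 8*t + 12)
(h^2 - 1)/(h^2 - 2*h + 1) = (h + 1)/(h - 1)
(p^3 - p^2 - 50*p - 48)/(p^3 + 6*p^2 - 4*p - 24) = (p^2 - 7*p - 8)/(p^2 - 4)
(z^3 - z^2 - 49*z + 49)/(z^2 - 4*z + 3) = (z^2 - 49)/(z - 3)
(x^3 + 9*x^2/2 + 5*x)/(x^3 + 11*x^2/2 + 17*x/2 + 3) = x*(2*x + 5)/(2*x^2 + 7*x + 3)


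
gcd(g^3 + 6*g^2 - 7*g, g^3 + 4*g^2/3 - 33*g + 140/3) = g + 7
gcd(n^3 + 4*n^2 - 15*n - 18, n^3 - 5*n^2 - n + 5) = n + 1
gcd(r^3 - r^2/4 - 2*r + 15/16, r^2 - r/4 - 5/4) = r - 5/4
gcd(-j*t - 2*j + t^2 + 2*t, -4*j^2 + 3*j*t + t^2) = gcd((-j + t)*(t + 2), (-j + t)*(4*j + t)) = -j + t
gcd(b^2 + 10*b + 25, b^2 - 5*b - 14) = 1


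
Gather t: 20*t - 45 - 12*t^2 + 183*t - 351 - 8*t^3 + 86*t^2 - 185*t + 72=-8*t^3 + 74*t^2 + 18*t - 324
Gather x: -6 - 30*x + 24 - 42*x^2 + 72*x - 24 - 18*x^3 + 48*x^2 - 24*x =-18*x^3 + 6*x^2 + 18*x - 6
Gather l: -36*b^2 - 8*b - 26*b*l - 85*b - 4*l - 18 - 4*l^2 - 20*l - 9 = -36*b^2 - 93*b - 4*l^2 + l*(-26*b - 24) - 27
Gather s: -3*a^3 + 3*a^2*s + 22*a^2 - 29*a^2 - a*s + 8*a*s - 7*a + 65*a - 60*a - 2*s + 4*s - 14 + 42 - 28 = -3*a^3 - 7*a^2 - 2*a + s*(3*a^2 + 7*a + 2)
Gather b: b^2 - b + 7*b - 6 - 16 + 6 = b^2 + 6*b - 16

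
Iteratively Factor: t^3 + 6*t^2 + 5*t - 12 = (t + 4)*(t^2 + 2*t - 3) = (t + 3)*(t + 4)*(t - 1)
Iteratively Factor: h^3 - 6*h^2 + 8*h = (h - 2)*(h^2 - 4*h) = h*(h - 2)*(h - 4)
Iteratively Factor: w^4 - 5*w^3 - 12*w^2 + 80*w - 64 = (w - 1)*(w^3 - 4*w^2 - 16*w + 64) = (w - 4)*(w - 1)*(w^2 - 16) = (w - 4)^2*(w - 1)*(w + 4)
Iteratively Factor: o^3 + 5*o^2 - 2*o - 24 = (o - 2)*(o^2 + 7*o + 12) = (o - 2)*(o + 3)*(o + 4)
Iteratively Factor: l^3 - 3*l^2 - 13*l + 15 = (l - 5)*(l^2 + 2*l - 3) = (l - 5)*(l + 3)*(l - 1)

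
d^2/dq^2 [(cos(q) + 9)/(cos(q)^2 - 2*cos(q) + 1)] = (-71*cos(q)/4 - 20*cos(2*q) - cos(3*q)/4 + 38)/(cos(q) - 1)^4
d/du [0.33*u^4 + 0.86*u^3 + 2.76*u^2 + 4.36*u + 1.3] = 1.32*u^3 + 2.58*u^2 + 5.52*u + 4.36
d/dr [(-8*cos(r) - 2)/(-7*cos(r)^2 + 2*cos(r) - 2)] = 4*(14*cos(r)^2 + 7*cos(r) - 5)*sin(r)/(7*sin(r)^2 + 2*cos(r) - 9)^2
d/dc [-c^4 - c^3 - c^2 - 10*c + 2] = -4*c^3 - 3*c^2 - 2*c - 10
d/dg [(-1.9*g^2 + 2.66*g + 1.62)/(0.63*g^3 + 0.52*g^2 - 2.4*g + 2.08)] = (1.197*g^4 - 3.3516*g^3 + 0.114999999999998*g^2 - 9.5888*g + 9.4208)/(0.3969*g^6 + 0.6552*g^5 - 2.7536*g^4 + 0.1248*g^3 + 7.9232*g^2 - 9.984*g + 4.3264)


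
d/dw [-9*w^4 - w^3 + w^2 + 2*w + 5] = -36*w^3 - 3*w^2 + 2*w + 2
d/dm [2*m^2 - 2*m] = 4*m - 2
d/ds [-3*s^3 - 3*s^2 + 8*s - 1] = -9*s^2 - 6*s + 8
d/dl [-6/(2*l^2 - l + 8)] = 6*(4*l - 1)/(2*l^2 - l + 8)^2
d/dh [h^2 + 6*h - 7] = 2*h + 6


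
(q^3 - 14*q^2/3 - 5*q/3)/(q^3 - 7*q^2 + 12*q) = (3*q^2 - 14*q - 5)/(3*(q^2 - 7*q + 12))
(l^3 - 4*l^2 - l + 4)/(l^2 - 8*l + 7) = (l^2 - 3*l - 4)/(l - 7)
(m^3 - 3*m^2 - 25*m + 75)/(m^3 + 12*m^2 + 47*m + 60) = (m^2 - 8*m + 15)/(m^2 + 7*m + 12)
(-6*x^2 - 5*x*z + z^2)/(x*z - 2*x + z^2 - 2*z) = (-6*x + z)/(z - 2)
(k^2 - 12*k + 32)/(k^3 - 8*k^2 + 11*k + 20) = (k - 8)/(k^2 - 4*k - 5)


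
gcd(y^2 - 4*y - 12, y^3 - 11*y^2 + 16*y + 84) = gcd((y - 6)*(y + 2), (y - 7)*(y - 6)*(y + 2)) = y^2 - 4*y - 12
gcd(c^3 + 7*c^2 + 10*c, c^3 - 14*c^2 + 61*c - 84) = 1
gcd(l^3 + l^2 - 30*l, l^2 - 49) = 1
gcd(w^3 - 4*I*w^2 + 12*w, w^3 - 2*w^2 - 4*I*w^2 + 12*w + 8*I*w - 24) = w^2 - 4*I*w + 12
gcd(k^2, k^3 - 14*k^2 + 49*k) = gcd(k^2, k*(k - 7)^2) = k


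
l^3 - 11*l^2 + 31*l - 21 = (l - 7)*(l - 3)*(l - 1)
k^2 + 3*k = k*(k + 3)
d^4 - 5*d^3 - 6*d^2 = d^2*(d - 6)*(d + 1)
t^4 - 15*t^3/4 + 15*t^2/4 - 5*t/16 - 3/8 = (t - 2)*(t - 3/2)*(t - 1/2)*(t + 1/4)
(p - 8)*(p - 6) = p^2 - 14*p + 48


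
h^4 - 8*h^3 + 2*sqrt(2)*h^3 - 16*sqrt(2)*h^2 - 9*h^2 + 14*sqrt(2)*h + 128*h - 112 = (h - 7)*(h - 1)*(h - 2*sqrt(2))*(h + 4*sqrt(2))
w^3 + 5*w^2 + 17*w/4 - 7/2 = (w - 1/2)*(w + 2)*(w + 7/2)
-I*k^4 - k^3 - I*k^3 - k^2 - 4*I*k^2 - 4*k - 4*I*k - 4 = (k - 2*I)*(k - I)*(k + 2*I)*(-I*k - I)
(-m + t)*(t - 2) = -m*t + 2*m + t^2 - 2*t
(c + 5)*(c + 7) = c^2 + 12*c + 35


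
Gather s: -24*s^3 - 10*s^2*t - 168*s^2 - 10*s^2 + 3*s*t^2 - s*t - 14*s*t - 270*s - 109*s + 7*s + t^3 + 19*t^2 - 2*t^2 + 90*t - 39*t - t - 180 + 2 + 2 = -24*s^3 + s^2*(-10*t - 178) + s*(3*t^2 - 15*t - 372) + t^3 + 17*t^2 + 50*t - 176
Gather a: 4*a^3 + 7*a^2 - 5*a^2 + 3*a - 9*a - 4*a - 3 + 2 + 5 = 4*a^3 + 2*a^2 - 10*a + 4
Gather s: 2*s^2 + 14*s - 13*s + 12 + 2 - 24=2*s^2 + s - 10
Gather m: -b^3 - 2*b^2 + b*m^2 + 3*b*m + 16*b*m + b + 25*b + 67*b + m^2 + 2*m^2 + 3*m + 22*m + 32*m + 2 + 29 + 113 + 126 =-b^3 - 2*b^2 + 93*b + m^2*(b + 3) + m*(19*b + 57) + 270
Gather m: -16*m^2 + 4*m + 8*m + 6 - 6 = -16*m^2 + 12*m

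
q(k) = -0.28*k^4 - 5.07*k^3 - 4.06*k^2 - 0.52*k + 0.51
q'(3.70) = -295.52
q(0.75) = -4.39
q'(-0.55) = -0.47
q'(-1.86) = -30.83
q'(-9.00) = -342.97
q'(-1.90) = -32.32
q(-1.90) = 17.97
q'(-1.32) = -13.73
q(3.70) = -366.28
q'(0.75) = -15.64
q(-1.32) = 4.93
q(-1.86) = 16.70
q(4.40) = -617.21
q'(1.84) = -73.93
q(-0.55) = 0.39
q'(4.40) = -426.12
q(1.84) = -48.99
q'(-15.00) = 479.03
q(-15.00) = 2031.06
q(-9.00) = 1535.28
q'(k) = -1.12*k^3 - 15.21*k^2 - 8.12*k - 0.52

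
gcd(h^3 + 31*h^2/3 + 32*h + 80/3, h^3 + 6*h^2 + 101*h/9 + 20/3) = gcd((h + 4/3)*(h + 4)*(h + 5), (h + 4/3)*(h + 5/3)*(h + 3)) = h + 4/3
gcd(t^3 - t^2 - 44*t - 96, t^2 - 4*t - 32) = t^2 - 4*t - 32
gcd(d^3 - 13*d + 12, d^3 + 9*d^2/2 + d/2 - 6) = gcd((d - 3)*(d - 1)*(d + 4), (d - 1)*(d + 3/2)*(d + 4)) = d^2 + 3*d - 4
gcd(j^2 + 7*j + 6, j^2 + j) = j + 1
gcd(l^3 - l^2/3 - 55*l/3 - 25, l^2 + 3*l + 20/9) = l + 5/3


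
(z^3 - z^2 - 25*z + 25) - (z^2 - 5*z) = z^3 - 2*z^2 - 20*z + 25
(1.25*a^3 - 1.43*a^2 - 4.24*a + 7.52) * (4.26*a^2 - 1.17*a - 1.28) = 5.325*a^5 - 7.5543*a^4 - 17.9893*a^3 + 38.8264*a^2 - 3.3712*a - 9.6256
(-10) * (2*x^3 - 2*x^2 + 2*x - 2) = -20*x^3 + 20*x^2 - 20*x + 20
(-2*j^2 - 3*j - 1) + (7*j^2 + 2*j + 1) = 5*j^2 - j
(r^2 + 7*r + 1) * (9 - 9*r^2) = -9*r^4 - 63*r^3 + 63*r + 9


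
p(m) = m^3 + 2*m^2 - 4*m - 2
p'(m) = 3*m^2 + 4*m - 4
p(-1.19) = 3.91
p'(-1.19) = -4.51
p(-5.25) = -70.58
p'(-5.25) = 57.69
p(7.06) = 421.34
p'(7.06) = 173.77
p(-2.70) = 3.70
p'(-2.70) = 7.07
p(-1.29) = 4.34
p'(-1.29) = -4.17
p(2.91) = 27.94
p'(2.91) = 33.04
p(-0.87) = 2.34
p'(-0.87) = -5.21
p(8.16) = 641.87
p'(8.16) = 228.40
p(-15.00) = -2867.00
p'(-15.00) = 611.00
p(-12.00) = -1394.00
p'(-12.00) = 380.00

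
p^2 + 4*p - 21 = (p - 3)*(p + 7)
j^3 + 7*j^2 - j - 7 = (j - 1)*(j + 1)*(j + 7)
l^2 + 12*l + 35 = (l + 5)*(l + 7)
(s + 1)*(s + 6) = s^2 + 7*s + 6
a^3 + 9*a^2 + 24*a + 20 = (a + 2)^2*(a + 5)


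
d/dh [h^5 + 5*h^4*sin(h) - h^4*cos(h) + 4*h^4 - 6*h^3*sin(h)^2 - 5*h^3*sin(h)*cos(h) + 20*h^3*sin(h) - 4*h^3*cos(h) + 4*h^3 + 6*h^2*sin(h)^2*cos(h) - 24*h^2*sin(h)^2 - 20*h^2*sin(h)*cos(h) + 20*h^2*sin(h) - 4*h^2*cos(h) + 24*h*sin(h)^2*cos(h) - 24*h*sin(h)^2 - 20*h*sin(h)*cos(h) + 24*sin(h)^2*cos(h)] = h^4*sin(h) + 5*h^4*cos(h) + 5*h^4 + 24*h^3*sin(h) - 6*h^3*sin(2*h) + 16*h^3*cos(h) - 5*h^3*cos(2*h) + 16*h^3 + 125*h^2*sin(h)/2 - 63*h^2*sin(2*h)/2 + 9*h^2*sin(3*h)/2 + 8*h^2*cos(h) - 11*h^2*cos(2*h) + 3*h^2 + 34*h*sin(h) - 44*h*sin(2*h) + 18*h*sin(3*h) - 5*h*cos(h) + 4*h*cos(2*h) - 3*h*cos(3*h) - 24*h - 6*sin(h) - 10*sin(2*h) + 18*sin(3*h) + 6*cos(h) + 12*cos(2*h) - 6*cos(3*h) - 12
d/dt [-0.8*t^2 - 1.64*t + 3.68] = -1.6*t - 1.64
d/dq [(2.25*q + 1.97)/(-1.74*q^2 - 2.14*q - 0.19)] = (3.915*q^2 + 6.8556*q + 3.7883)/(3.0276*q^4 + 7.4472*q^3 + 5.2408*q^2 + 0.8132*q + 0.0361)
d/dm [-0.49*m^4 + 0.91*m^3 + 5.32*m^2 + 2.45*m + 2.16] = -1.96*m^3 + 2.73*m^2 + 10.64*m + 2.45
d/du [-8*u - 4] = -8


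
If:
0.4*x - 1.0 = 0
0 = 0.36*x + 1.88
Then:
No Solution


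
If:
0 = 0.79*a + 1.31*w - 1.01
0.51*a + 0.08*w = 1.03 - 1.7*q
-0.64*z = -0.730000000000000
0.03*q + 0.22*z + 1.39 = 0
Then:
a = 203.47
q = -54.70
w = -121.93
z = 1.14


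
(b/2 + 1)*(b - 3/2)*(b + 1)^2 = b^4/2 + 5*b^3/4 - b^2/2 - 11*b/4 - 3/2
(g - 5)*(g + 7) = g^2 + 2*g - 35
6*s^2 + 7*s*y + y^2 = (s + y)*(6*s + y)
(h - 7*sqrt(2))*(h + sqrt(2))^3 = h^4 - 4*sqrt(2)*h^3 - 36*h^2 - 40*sqrt(2)*h - 28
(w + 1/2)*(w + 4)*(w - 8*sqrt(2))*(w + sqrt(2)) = w^4 - 7*sqrt(2)*w^3 + 9*w^3/2 - 63*sqrt(2)*w^2/2 - 14*w^2 - 72*w - 14*sqrt(2)*w - 32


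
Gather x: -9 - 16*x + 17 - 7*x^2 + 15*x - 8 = -7*x^2 - x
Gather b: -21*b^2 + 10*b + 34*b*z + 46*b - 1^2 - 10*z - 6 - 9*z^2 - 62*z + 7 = -21*b^2 + b*(34*z + 56) - 9*z^2 - 72*z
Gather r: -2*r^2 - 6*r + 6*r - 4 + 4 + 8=8 - 2*r^2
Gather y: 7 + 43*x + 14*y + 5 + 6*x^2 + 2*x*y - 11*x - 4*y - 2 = 6*x^2 + 32*x + y*(2*x + 10) + 10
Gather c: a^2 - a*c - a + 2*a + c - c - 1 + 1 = a^2 - a*c + a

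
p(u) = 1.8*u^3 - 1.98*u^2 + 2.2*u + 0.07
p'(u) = 5.4*u^2 - 3.96*u + 2.2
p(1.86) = 8.89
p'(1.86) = 13.52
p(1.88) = 9.17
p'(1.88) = 13.84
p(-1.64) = -16.80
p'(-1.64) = 23.22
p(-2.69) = -55.21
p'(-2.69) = 51.93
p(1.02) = 2.16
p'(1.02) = 3.78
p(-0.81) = -3.97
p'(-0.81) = 8.95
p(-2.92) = -68.05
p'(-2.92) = 59.81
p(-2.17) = -32.42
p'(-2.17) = 36.22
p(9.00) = 1171.69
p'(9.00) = 403.96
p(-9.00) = -1492.31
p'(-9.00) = 475.24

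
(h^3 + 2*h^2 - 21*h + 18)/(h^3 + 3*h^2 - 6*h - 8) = (h^3 + 2*h^2 - 21*h + 18)/(h^3 + 3*h^2 - 6*h - 8)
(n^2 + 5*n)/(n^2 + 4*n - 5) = n/(n - 1)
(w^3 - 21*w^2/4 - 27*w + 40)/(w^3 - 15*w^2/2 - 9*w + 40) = (4*w^2 + 11*w - 20)/(2*(2*w^2 + w - 10))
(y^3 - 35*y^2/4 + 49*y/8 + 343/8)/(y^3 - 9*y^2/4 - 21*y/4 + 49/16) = 2*(y - 7)/(2*y - 1)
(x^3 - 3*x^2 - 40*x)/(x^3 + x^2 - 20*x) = (x - 8)/(x - 4)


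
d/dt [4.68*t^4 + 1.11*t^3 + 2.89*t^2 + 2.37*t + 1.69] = 18.72*t^3 + 3.33*t^2 + 5.78*t + 2.37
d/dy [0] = 0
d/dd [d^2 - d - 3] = 2*d - 1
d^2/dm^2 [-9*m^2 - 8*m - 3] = -18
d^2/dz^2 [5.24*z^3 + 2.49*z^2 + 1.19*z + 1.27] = 31.44*z + 4.98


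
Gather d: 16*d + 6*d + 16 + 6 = 22*d + 22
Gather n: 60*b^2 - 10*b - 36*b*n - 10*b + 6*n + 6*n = 60*b^2 - 20*b + n*(12 - 36*b)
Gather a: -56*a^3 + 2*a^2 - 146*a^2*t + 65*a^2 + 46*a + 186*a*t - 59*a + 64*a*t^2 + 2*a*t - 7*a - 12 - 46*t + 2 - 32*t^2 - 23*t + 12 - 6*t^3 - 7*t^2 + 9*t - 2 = -56*a^3 + a^2*(67 - 146*t) + a*(64*t^2 + 188*t - 20) - 6*t^3 - 39*t^2 - 60*t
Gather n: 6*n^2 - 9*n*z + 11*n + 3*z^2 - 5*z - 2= 6*n^2 + n*(11 - 9*z) + 3*z^2 - 5*z - 2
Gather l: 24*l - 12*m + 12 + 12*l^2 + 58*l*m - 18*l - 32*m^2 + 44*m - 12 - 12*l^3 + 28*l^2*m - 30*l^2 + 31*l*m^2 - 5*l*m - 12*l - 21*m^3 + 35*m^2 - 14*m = -12*l^3 + l^2*(28*m - 18) + l*(31*m^2 + 53*m - 6) - 21*m^3 + 3*m^2 + 18*m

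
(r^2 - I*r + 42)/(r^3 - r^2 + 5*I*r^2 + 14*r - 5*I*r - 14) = (r^2 - I*r + 42)/(r^3 + r^2*(-1 + 5*I) + r*(14 - 5*I) - 14)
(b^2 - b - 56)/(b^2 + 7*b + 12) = (b^2 - b - 56)/(b^2 + 7*b + 12)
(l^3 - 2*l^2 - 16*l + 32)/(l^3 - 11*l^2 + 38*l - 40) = (l + 4)/(l - 5)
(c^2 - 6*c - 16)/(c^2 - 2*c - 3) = (-c^2 + 6*c + 16)/(-c^2 + 2*c + 3)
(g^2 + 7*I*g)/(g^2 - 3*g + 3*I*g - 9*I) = g*(g + 7*I)/(g^2 + 3*g*(-1 + I) - 9*I)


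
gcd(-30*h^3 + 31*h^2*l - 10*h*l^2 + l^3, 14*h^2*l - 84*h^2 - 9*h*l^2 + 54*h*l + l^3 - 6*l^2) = 2*h - l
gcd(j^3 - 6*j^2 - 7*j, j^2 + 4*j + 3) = j + 1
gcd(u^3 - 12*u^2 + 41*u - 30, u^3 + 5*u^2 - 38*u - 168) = u - 6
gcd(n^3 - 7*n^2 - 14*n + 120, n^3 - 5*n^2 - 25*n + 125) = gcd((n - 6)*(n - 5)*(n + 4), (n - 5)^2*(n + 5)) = n - 5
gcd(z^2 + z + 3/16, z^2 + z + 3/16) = z^2 + z + 3/16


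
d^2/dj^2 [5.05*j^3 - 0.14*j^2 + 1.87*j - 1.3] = 30.3*j - 0.28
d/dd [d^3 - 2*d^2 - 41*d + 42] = 3*d^2 - 4*d - 41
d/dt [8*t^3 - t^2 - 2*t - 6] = 24*t^2 - 2*t - 2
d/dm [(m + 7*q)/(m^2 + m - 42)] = (m^2 + m - (m + 7*q)*(2*m + 1) - 42)/(m^2 + m - 42)^2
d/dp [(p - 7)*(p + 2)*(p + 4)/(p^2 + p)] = (p^4 + 2*p^3 + 33*p^2 + 112*p + 56)/(p^2*(p^2 + 2*p + 1))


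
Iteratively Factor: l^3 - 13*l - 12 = (l + 3)*(l^2 - 3*l - 4) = (l + 1)*(l + 3)*(l - 4)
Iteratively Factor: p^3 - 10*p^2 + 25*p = (p)*(p^2 - 10*p + 25) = p*(p - 5)*(p - 5)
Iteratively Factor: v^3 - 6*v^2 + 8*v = (v)*(v^2 - 6*v + 8) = v*(v - 4)*(v - 2)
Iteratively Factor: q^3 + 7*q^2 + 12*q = (q + 4)*(q^2 + 3*q) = q*(q + 4)*(q + 3)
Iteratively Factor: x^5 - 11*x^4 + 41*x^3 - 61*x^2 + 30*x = (x - 5)*(x^4 - 6*x^3 + 11*x^2 - 6*x) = (x - 5)*(x - 3)*(x^3 - 3*x^2 + 2*x) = (x - 5)*(x - 3)*(x - 1)*(x^2 - 2*x) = (x - 5)*(x - 3)*(x - 2)*(x - 1)*(x)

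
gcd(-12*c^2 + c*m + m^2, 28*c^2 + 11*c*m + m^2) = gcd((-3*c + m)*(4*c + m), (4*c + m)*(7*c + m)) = 4*c + m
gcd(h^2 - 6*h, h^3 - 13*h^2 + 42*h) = h^2 - 6*h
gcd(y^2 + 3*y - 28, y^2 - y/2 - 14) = y - 4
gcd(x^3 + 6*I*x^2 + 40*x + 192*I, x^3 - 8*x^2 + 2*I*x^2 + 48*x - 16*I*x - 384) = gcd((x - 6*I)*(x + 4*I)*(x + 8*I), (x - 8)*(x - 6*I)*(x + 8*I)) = x^2 + 2*I*x + 48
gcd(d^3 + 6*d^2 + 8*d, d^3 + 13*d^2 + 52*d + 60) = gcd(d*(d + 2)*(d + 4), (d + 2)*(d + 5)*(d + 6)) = d + 2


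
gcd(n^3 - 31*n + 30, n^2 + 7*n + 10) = 1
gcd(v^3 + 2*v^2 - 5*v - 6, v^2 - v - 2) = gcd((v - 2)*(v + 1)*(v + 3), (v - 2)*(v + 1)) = v^2 - v - 2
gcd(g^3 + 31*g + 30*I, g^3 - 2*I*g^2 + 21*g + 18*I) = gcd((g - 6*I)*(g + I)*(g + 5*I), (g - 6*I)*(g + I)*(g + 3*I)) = g^2 - 5*I*g + 6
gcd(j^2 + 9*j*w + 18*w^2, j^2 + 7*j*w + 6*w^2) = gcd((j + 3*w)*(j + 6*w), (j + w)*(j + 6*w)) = j + 6*w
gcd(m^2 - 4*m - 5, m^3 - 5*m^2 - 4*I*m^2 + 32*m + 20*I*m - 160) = m - 5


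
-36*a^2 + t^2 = (-6*a + t)*(6*a + t)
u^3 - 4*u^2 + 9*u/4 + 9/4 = (u - 3)*(u - 3/2)*(u + 1/2)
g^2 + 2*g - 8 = (g - 2)*(g + 4)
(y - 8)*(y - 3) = y^2 - 11*y + 24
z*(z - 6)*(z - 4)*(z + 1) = z^4 - 9*z^3 + 14*z^2 + 24*z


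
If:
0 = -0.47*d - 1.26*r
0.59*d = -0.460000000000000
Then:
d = -0.78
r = 0.29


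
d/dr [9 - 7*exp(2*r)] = -14*exp(2*r)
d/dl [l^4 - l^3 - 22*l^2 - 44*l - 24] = 4*l^3 - 3*l^2 - 44*l - 44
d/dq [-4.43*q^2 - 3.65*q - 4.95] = -8.86*q - 3.65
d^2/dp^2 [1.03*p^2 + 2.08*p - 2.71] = 2.06000000000000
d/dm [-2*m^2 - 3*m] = -4*m - 3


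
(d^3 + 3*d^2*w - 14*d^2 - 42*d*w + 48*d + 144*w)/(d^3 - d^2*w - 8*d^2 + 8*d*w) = (-d^2 - 3*d*w + 6*d + 18*w)/(d*(-d + w))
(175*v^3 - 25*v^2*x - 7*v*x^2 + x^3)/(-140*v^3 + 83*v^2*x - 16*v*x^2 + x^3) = (5*v + x)/(-4*v + x)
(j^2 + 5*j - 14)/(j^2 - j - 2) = (j + 7)/(j + 1)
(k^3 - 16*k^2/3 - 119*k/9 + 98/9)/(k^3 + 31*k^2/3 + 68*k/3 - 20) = (3*k^2 - 14*k - 49)/(3*(k^2 + 11*k + 30))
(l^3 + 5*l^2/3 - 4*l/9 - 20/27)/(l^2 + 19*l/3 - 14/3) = (9*l^2 + 21*l + 10)/(9*(l + 7))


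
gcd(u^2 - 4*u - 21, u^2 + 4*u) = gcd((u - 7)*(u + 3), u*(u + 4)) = 1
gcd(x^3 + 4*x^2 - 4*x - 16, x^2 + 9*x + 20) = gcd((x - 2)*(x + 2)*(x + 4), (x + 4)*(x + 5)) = x + 4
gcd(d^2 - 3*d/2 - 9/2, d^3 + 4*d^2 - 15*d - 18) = d - 3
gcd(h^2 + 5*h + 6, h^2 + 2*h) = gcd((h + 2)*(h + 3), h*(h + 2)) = h + 2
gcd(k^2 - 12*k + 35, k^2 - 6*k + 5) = k - 5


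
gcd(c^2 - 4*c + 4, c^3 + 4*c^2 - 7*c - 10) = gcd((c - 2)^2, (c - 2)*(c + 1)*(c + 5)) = c - 2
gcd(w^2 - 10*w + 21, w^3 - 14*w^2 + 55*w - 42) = w - 7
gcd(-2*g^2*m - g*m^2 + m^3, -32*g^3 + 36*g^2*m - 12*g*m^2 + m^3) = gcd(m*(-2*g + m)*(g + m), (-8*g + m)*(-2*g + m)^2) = 2*g - m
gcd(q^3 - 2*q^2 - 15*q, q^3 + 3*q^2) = q^2 + 3*q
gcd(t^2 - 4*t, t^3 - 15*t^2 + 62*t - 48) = 1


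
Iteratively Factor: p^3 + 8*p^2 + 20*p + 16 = (p + 2)*(p^2 + 6*p + 8) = (p + 2)*(p + 4)*(p + 2)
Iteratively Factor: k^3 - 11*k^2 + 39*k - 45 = (k - 5)*(k^2 - 6*k + 9) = (k - 5)*(k - 3)*(k - 3)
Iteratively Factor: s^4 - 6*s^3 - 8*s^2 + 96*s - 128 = (s + 4)*(s^3 - 10*s^2 + 32*s - 32) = (s - 4)*(s + 4)*(s^2 - 6*s + 8) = (s - 4)*(s - 2)*(s + 4)*(s - 4)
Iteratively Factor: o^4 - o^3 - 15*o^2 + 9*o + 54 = (o - 3)*(o^3 + 2*o^2 - 9*o - 18) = (o - 3)^2*(o^2 + 5*o + 6) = (o - 3)^2*(o + 3)*(o + 2)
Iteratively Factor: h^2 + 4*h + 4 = (h + 2)*(h + 2)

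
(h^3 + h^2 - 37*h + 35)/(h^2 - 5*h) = h + 6 - 7/h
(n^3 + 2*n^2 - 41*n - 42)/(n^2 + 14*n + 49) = (n^2 - 5*n - 6)/(n + 7)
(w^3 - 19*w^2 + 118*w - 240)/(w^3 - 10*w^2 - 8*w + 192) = (w - 5)/(w + 4)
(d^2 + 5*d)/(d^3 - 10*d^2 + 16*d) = (d + 5)/(d^2 - 10*d + 16)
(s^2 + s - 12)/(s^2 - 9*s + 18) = (s + 4)/(s - 6)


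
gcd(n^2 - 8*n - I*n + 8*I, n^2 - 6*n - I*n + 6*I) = n - I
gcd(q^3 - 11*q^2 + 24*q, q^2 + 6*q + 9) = 1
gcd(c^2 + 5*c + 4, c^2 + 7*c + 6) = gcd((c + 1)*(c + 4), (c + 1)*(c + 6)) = c + 1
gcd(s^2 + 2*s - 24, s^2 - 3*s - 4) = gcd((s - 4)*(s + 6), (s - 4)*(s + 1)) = s - 4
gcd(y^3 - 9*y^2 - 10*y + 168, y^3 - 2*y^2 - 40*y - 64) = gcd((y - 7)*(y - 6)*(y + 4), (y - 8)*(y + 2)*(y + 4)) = y + 4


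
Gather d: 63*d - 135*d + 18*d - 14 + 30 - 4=12 - 54*d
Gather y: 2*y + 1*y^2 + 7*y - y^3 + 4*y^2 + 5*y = -y^3 + 5*y^2 + 14*y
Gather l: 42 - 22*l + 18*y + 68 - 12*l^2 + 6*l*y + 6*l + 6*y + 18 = -12*l^2 + l*(6*y - 16) + 24*y + 128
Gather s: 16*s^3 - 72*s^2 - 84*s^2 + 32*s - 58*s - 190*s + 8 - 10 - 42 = 16*s^3 - 156*s^2 - 216*s - 44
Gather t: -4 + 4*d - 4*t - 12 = 4*d - 4*t - 16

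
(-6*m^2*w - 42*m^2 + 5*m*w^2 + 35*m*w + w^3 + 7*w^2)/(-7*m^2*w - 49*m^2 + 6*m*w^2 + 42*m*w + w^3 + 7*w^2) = (6*m + w)/(7*m + w)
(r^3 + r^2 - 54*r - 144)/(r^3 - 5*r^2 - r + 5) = (r^3 + r^2 - 54*r - 144)/(r^3 - 5*r^2 - r + 5)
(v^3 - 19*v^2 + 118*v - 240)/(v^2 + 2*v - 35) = (v^2 - 14*v + 48)/(v + 7)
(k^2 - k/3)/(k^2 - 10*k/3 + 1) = k/(k - 3)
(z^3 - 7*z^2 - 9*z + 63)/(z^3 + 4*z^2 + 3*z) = (z^2 - 10*z + 21)/(z*(z + 1))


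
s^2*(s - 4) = s^3 - 4*s^2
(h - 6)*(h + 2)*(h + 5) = h^3 + h^2 - 32*h - 60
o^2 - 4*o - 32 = (o - 8)*(o + 4)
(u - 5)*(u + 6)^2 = u^3 + 7*u^2 - 24*u - 180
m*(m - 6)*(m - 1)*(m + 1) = m^4 - 6*m^3 - m^2 + 6*m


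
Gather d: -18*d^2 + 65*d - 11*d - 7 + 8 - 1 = -18*d^2 + 54*d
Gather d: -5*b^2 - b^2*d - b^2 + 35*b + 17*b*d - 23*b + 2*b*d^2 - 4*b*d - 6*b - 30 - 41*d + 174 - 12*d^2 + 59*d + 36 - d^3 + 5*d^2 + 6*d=-6*b^2 + 6*b - d^3 + d^2*(2*b - 7) + d*(-b^2 + 13*b + 24) + 180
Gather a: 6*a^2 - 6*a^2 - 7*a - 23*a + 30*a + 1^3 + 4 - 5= 0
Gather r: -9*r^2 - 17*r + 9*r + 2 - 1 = -9*r^2 - 8*r + 1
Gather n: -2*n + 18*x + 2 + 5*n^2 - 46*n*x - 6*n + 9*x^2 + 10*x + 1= 5*n^2 + n*(-46*x - 8) + 9*x^2 + 28*x + 3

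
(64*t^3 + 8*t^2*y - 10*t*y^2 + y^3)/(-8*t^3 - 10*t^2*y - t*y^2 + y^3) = (-8*t + y)/(t + y)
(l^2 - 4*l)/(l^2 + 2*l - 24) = l/(l + 6)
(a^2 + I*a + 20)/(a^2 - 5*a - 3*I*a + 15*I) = (a^2 + I*a + 20)/(a^2 - 5*a - 3*I*a + 15*I)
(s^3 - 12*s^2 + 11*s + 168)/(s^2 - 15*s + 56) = s + 3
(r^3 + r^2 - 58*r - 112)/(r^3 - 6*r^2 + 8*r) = (r^3 + r^2 - 58*r - 112)/(r*(r^2 - 6*r + 8))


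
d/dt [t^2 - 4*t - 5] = 2*t - 4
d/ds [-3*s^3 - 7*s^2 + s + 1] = -9*s^2 - 14*s + 1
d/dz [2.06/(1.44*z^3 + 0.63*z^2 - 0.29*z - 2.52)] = (-8.8992*z^2 - 2.5956*z + 0.5974)/(1.44*z^3 + 0.63*z^2 - 0.29*z - 2.52)^2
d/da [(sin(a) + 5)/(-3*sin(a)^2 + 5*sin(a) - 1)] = (3*sin(a)^2 + 30*sin(a) - 26)*cos(a)/(3*sin(a)^2 - 5*sin(a) + 1)^2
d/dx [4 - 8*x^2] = -16*x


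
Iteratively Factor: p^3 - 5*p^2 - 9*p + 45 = (p - 5)*(p^2 - 9) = (p - 5)*(p - 3)*(p + 3)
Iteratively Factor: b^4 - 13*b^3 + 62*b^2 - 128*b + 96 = (b - 2)*(b^3 - 11*b^2 + 40*b - 48) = (b - 4)*(b - 2)*(b^2 - 7*b + 12) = (b - 4)*(b - 3)*(b - 2)*(b - 4)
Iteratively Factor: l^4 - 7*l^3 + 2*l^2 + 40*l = (l - 4)*(l^3 - 3*l^2 - 10*l) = l*(l - 4)*(l^2 - 3*l - 10) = l*(l - 5)*(l - 4)*(l + 2)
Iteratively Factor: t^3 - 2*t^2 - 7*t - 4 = (t + 1)*(t^2 - 3*t - 4) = (t - 4)*(t + 1)*(t + 1)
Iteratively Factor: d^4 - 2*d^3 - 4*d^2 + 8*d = (d)*(d^3 - 2*d^2 - 4*d + 8) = d*(d - 2)*(d^2 - 4) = d*(d - 2)^2*(d + 2)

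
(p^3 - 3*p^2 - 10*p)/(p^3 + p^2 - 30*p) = (p + 2)/(p + 6)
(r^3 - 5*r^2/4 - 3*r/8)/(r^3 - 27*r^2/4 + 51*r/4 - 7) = r*(8*r^2 - 10*r - 3)/(2*(4*r^3 - 27*r^2 + 51*r - 28))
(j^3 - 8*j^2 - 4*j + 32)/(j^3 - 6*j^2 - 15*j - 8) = (j^2 - 4)/(j^2 + 2*j + 1)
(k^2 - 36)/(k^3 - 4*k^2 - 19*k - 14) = (36 - k^2)/(-k^3 + 4*k^2 + 19*k + 14)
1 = 1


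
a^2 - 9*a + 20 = (a - 5)*(a - 4)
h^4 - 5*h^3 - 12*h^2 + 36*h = h*(h - 6)*(h - 2)*(h + 3)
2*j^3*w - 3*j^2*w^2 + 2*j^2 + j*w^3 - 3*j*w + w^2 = (-2*j + w)*(-j + w)*(j*w + 1)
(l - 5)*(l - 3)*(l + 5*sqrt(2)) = l^3 - 8*l^2 + 5*sqrt(2)*l^2 - 40*sqrt(2)*l + 15*l + 75*sqrt(2)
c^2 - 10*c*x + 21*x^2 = (c - 7*x)*(c - 3*x)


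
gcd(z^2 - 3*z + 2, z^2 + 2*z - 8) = z - 2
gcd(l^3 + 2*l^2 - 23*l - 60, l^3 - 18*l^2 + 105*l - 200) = l - 5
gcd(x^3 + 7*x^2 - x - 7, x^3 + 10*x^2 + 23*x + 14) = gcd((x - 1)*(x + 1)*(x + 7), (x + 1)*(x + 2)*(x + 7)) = x^2 + 8*x + 7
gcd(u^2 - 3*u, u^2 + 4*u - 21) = u - 3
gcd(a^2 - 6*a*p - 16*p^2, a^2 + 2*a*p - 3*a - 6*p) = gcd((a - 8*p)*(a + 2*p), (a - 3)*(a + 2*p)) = a + 2*p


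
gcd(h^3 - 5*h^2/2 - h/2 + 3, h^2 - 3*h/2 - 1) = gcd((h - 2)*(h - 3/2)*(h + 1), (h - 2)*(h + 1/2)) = h - 2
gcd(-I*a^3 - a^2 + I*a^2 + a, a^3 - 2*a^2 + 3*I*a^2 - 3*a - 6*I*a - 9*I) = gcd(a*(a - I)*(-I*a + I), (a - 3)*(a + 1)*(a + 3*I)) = 1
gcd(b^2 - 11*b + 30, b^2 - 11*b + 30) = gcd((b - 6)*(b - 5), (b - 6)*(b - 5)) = b^2 - 11*b + 30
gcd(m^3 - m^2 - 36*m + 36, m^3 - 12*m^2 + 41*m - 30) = m^2 - 7*m + 6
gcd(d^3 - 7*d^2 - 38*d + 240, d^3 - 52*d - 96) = d^2 - 2*d - 48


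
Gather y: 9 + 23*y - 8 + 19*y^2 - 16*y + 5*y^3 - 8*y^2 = 5*y^3 + 11*y^2 + 7*y + 1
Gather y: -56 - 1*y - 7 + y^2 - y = y^2 - 2*y - 63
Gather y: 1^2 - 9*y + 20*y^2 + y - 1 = 20*y^2 - 8*y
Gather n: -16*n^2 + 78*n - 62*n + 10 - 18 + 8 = -16*n^2 + 16*n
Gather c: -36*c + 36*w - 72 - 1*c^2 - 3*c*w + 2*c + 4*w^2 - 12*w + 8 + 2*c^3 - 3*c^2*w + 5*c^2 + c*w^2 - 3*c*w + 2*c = 2*c^3 + c^2*(4 - 3*w) + c*(w^2 - 6*w - 32) + 4*w^2 + 24*w - 64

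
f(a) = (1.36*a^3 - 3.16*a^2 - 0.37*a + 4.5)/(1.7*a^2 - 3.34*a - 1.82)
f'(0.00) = 4.74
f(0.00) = -2.47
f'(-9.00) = 0.80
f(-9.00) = -7.47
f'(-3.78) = 0.85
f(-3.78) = -3.21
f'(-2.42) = 0.97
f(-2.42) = -2.00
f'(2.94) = -2.26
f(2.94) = 3.49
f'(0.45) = 1.58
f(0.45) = -1.28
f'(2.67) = -12.09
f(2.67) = 4.97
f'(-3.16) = 0.88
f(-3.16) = -2.68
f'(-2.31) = 0.99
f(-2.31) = -1.89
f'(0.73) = 1.07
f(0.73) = -0.92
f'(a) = (3.34 - 3.4*a)*(1.36*a^3 - 3.16*a^2 - 0.37*a + 4.5)/(1.7*a^2 - 3.34*a - 1.82)^2 + (4.08*a^2 - 6.32*a - 0.37)/(1.7*a^2 - 3.34*a - 1.82)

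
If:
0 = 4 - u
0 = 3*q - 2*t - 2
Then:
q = 2*t/3 + 2/3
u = 4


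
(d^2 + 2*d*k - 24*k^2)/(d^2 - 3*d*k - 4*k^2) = (d + 6*k)/(d + k)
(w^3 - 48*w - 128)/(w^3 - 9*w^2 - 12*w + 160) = (w + 4)/(w - 5)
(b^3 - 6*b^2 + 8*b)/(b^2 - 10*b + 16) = b*(b - 4)/(b - 8)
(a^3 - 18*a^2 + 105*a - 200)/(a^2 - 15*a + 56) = (a^2 - 10*a + 25)/(a - 7)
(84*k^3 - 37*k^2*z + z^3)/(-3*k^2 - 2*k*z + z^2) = (-28*k^2 + 3*k*z + z^2)/(k + z)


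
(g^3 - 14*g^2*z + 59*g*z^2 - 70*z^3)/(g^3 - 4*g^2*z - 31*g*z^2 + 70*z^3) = (g - 5*z)/(g + 5*z)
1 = 1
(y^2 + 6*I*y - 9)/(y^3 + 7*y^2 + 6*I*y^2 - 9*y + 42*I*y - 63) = 1/(y + 7)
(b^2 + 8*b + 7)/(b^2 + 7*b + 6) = (b + 7)/(b + 6)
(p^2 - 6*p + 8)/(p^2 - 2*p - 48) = (-p^2 + 6*p - 8)/(-p^2 + 2*p + 48)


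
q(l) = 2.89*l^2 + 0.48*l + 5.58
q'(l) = 5.78*l + 0.48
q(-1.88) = 14.89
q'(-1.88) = -10.39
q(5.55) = 97.26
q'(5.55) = 32.56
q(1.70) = 14.75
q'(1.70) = 10.31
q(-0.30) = 5.70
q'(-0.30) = -1.25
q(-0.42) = 5.89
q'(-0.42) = -1.95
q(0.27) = 5.92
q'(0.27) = 2.04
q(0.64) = 7.07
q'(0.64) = 4.18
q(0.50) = 6.54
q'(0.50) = 3.37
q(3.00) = 33.03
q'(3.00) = 17.82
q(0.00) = 5.58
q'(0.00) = 0.48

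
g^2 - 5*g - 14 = (g - 7)*(g + 2)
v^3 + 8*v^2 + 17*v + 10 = (v + 1)*(v + 2)*(v + 5)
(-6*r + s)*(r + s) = -6*r^2 - 5*r*s + s^2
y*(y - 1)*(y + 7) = y^3 + 6*y^2 - 7*y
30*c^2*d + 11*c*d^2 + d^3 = d*(5*c + d)*(6*c + d)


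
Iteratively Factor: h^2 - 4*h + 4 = (h - 2)*(h - 2)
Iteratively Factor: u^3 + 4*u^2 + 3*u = (u)*(u^2 + 4*u + 3) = u*(u + 1)*(u + 3)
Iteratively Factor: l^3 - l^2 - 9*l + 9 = (l - 3)*(l^2 + 2*l - 3) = (l - 3)*(l - 1)*(l + 3)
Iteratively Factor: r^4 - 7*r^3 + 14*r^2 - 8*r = (r)*(r^3 - 7*r^2 + 14*r - 8) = r*(r - 4)*(r^2 - 3*r + 2) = r*(r - 4)*(r - 2)*(r - 1)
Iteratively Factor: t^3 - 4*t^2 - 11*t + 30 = (t + 3)*(t^2 - 7*t + 10) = (t - 5)*(t + 3)*(t - 2)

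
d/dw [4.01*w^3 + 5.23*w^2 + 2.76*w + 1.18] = 12.03*w^2 + 10.46*w + 2.76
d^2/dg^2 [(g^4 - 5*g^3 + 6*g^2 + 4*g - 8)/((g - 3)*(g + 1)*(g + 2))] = 2*(13*g^3 - 114*g^2 + 348*g - 344)/(g^6 - 3*g^5 - 15*g^4 + 35*g^3 + 90*g^2 - 108*g - 216)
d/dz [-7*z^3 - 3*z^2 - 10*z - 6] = -21*z^2 - 6*z - 10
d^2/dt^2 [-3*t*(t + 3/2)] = -6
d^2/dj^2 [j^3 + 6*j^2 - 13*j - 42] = 6*j + 12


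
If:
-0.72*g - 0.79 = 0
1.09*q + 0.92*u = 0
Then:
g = -1.10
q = -0.844036697247706*u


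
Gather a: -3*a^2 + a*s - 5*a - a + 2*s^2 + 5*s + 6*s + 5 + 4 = -3*a^2 + a*(s - 6) + 2*s^2 + 11*s + 9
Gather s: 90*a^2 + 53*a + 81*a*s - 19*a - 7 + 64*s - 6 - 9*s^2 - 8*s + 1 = 90*a^2 + 34*a - 9*s^2 + s*(81*a + 56) - 12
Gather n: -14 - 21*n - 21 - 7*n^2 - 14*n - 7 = -7*n^2 - 35*n - 42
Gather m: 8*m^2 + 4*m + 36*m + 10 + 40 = 8*m^2 + 40*m + 50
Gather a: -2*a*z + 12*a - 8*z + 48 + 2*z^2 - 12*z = a*(12 - 2*z) + 2*z^2 - 20*z + 48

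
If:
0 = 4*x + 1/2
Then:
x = -1/8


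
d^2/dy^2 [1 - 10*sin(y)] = 10*sin(y)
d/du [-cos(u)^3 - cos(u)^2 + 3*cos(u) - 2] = -3*sin(u)^3 + 2*sin(u)*cos(u)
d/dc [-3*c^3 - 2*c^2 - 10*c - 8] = -9*c^2 - 4*c - 10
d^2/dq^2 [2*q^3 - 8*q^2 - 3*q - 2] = 12*q - 16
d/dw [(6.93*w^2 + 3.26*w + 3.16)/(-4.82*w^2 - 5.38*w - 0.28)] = (-21.5702*w^2 + 26.5816*w + 16.088)/(23.2324*w^4 + 51.8632*w^3 + 31.6436*w^2 + 3.0128*w + 0.0784)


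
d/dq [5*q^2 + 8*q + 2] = 10*q + 8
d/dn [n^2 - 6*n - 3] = 2*n - 6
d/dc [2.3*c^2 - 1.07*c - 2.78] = 4.6*c - 1.07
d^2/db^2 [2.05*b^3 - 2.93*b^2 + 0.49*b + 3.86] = 12.3*b - 5.86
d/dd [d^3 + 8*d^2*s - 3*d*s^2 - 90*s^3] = 3*d^2 + 16*d*s - 3*s^2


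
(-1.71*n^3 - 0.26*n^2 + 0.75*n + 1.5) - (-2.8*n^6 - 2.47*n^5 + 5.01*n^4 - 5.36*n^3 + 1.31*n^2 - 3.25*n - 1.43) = 2.8*n^6 + 2.47*n^5 - 5.01*n^4 + 3.65*n^3 - 1.57*n^2 + 4.0*n + 2.93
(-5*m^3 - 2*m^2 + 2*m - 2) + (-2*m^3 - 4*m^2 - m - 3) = -7*m^3 - 6*m^2 + m - 5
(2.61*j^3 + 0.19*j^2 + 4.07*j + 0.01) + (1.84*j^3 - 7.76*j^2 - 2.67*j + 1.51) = 4.45*j^3 - 7.57*j^2 + 1.4*j + 1.52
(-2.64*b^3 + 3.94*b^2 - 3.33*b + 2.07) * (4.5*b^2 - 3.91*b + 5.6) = -11.88*b^5 + 28.0524*b^4 - 45.1744*b^3 + 44.3993*b^2 - 26.7417*b + 11.592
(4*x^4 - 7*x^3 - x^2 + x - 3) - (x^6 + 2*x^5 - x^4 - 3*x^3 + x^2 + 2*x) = -x^6 - 2*x^5 + 5*x^4 - 4*x^3 - 2*x^2 - x - 3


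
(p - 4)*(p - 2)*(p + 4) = p^3 - 2*p^2 - 16*p + 32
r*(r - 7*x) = r^2 - 7*r*x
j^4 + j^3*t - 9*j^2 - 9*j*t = j*(j - 3)*(j + 3)*(j + t)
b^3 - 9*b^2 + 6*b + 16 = (b - 8)*(b - 2)*(b + 1)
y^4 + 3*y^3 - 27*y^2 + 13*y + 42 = (y - 3)*(y - 2)*(y + 1)*(y + 7)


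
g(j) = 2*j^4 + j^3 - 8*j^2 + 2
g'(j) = 8*j^3 + 3*j^2 - 16*j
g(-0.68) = -1.59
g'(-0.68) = 9.75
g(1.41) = -3.20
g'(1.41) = 5.83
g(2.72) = 72.41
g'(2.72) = 139.66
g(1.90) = 6.04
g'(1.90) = 35.30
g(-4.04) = 338.28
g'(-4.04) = -413.91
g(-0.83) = -3.13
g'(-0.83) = 10.77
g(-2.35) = 5.84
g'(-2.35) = -49.66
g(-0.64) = -1.20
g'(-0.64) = 9.37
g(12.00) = 42050.00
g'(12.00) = 14064.00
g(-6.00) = 2090.00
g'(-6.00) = -1524.00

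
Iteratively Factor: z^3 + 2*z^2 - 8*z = (z - 2)*(z^2 + 4*z) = z*(z - 2)*(z + 4)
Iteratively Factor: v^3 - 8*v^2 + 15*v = (v - 5)*(v^2 - 3*v) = v*(v - 5)*(v - 3)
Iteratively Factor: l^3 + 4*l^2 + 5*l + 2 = (l + 1)*(l^2 + 3*l + 2) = (l + 1)*(l + 2)*(l + 1)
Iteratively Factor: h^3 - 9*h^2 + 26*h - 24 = (h - 2)*(h^2 - 7*h + 12) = (h - 3)*(h - 2)*(h - 4)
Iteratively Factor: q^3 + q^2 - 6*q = (q)*(q^2 + q - 6) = q*(q + 3)*(q - 2)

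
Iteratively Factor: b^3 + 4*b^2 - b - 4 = (b + 4)*(b^2 - 1) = (b + 1)*(b + 4)*(b - 1)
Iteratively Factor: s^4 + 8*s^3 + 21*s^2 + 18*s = (s + 3)*(s^3 + 5*s^2 + 6*s) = s*(s + 3)*(s^2 + 5*s + 6) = s*(s + 3)^2*(s + 2)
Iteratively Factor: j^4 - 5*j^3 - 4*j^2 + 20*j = (j)*(j^3 - 5*j^2 - 4*j + 20) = j*(j - 5)*(j^2 - 4) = j*(j - 5)*(j - 2)*(j + 2)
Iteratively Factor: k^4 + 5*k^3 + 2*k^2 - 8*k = (k + 2)*(k^3 + 3*k^2 - 4*k) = (k + 2)*(k + 4)*(k^2 - k) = (k - 1)*(k + 2)*(k + 4)*(k)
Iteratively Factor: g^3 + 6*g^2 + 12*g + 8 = (g + 2)*(g^2 + 4*g + 4) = (g + 2)^2*(g + 2)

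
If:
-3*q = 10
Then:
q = -10/3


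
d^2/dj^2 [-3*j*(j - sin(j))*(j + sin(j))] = 6*j*cos(2*j) - 18*j + 6*sin(2*j)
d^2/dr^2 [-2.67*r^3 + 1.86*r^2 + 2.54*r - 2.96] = 3.72 - 16.02*r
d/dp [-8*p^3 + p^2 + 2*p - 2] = -24*p^2 + 2*p + 2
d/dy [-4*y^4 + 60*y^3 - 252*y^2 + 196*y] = -16*y^3 + 180*y^2 - 504*y + 196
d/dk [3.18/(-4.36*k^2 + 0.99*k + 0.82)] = (27.7296*k - 3.1482)/(-4.36*k^2 + 0.99*k + 0.82)^2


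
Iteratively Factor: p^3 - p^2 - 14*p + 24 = (p - 2)*(p^2 + p - 12) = (p - 2)*(p + 4)*(p - 3)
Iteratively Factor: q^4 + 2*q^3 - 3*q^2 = (q - 1)*(q^3 + 3*q^2) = (q - 1)*(q + 3)*(q^2) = q*(q - 1)*(q + 3)*(q)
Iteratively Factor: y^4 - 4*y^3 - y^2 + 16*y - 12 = (y + 2)*(y^3 - 6*y^2 + 11*y - 6) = (y - 2)*(y + 2)*(y^2 - 4*y + 3) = (y - 2)*(y - 1)*(y + 2)*(y - 3)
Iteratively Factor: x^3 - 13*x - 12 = (x + 1)*(x^2 - x - 12) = (x + 1)*(x + 3)*(x - 4)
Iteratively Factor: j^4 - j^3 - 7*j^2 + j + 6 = (j + 1)*(j^3 - 2*j^2 - 5*j + 6) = (j - 3)*(j + 1)*(j^2 + j - 2) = (j - 3)*(j - 1)*(j + 1)*(j + 2)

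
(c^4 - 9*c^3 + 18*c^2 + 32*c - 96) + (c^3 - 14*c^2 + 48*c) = c^4 - 8*c^3 + 4*c^2 + 80*c - 96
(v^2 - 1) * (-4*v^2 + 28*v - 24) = -4*v^4 + 28*v^3 - 20*v^2 - 28*v + 24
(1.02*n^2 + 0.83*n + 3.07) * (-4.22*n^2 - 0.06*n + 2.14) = -4.3044*n^4 - 3.5638*n^3 - 10.8224*n^2 + 1.592*n + 6.5698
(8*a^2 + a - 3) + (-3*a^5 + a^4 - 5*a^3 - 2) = -3*a^5 + a^4 - 5*a^3 + 8*a^2 + a - 5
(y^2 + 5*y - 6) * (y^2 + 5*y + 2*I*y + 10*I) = y^4 + 10*y^3 + 2*I*y^3 + 19*y^2 + 20*I*y^2 - 30*y + 38*I*y - 60*I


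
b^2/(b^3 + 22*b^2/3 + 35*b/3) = 3*b/(3*b^2 + 22*b + 35)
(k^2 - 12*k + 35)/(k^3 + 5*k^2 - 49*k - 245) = (k - 5)/(k^2 + 12*k + 35)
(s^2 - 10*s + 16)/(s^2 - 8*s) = (s - 2)/s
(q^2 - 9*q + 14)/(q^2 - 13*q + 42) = (q - 2)/(q - 6)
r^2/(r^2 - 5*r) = r/(r - 5)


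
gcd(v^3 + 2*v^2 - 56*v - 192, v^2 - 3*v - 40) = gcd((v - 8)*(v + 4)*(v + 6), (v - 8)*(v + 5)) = v - 8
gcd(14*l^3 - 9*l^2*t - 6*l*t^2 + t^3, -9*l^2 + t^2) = 1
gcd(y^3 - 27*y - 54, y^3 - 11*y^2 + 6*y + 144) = y^2 - 3*y - 18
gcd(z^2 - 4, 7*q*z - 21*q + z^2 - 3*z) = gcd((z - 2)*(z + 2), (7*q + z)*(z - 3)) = 1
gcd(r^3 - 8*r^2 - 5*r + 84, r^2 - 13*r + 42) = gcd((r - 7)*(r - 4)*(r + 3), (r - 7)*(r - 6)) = r - 7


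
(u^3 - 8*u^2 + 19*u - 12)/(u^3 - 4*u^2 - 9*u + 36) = (u - 1)/(u + 3)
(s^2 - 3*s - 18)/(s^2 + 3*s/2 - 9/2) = 2*(s - 6)/(2*s - 3)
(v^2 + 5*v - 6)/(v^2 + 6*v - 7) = (v + 6)/(v + 7)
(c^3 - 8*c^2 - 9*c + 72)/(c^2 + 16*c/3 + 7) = 3*(c^2 - 11*c + 24)/(3*c + 7)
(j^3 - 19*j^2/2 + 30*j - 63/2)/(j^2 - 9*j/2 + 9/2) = (2*j^2 - 13*j + 21)/(2*j - 3)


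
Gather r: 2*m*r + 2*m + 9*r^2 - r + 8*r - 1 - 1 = 2*m + 9*r^2 + r*(2*m + 7) - 2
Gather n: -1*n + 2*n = n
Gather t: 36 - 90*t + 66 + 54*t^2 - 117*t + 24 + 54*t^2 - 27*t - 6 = 108*t^2 - 234*t + 120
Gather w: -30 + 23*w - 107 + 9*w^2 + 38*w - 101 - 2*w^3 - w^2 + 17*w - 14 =-2*w^3 + 8*w^2 + 78*w - 252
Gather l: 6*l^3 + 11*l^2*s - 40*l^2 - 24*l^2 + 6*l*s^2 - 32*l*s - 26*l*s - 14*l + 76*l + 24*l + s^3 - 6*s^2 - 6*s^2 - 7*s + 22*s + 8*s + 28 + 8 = 6*l^3 + l^2*(11*s - 64) + l*(6*s^2 - 58*s + 86) + s^3 - 12*s^2 + 23*s + 36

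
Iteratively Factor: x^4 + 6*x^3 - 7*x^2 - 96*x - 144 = (x - 4)*(x^3 + 10*x^2 + 33*x + 36) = (x - 4)*(x + 3)*(x^2 + 7*x + 12) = (x - 4)*(x + 3)^2*(x + 4)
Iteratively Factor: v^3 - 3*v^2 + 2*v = (v - 2)*(v^2 - v) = (v - 2)*(v - 1)*(v)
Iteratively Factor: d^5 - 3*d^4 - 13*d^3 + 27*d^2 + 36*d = (d - 4)*(d^4 + d^3 - 9*d^2 - 9*d) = (d - 4)*(d + 3)*(d^3 - 2*d^2 - 3*d) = (d - 4)*(d - 3)*(d + 3)*(d^2 + d) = d*(d - 4)*(d - 3)*(d + 3)*(d + 1)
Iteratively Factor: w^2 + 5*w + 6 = (w + 3)*(w + 2)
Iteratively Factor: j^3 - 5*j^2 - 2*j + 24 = (j + 2)*(j^2 - 7*j + 12) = (j - 4)*(j + 2)*(j - 3)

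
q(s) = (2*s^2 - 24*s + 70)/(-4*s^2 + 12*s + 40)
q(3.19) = 0.37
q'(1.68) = -0.33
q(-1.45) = 7.68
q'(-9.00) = -0.09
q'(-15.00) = -0.03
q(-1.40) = 7.00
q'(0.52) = -0.71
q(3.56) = 0.31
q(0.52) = 1.29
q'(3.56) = -0.15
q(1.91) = 0.65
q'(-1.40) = -12.50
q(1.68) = 0.72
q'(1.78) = -0.31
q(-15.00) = -0.85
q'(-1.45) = -14.88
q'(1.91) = -0.29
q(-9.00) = -1.14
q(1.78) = 0.69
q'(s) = (4*s - 24)/(-4*s^2 + 12*s + 40) + (8*s - 12)*(2*s^2 - 24*s + 70)/(-4*s^2 + 12*s + 40)^2 = -9/(2*s^2 + 8*s + 8)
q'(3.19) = -0.17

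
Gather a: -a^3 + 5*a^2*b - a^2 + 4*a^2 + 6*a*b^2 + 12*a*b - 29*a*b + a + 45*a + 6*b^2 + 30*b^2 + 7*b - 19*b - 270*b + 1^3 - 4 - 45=-a^3 + a^2*(5*b + 3) + a*(6*b^2 - 17*b + 46) + 36*b^2 - 282*b - 48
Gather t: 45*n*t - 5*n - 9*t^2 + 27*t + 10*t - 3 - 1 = -5*n - 9*t^2 + t*(45*n + 37) - 4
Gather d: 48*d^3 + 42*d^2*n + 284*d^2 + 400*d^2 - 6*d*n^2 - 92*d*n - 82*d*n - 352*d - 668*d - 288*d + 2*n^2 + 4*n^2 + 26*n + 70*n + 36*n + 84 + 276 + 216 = 48*d^3 + d^2*(42*n + 684) + d*(-6*n^2 - 174*n - 1308) + 6*n^2 + 132*n + 576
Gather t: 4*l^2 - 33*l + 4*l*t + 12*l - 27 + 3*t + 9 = 4*l^2 - 21*l + t*(4*l + 3) - 18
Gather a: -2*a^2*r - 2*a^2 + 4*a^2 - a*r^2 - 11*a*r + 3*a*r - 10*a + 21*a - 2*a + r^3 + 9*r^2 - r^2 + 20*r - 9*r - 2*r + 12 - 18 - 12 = a^2*(2 - 2*r) + a*(-r^2 - 8*r + 9) + r^3 + 8*r^2 + 9*r - 18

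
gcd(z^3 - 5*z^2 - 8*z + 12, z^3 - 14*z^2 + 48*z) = z - 6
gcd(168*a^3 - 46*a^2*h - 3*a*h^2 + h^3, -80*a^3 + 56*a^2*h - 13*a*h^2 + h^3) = 4*a - h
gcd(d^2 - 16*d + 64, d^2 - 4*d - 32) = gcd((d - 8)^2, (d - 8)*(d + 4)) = d - 8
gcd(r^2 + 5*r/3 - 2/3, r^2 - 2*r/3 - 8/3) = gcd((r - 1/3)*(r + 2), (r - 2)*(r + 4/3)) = 1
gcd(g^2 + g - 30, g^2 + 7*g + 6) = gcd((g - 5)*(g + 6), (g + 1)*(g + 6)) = g + 6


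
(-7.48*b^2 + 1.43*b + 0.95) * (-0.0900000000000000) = 0.6732*b^2 - 0.1287*b - 0.0855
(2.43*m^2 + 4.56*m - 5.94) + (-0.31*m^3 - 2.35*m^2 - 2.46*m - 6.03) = -0.31*m^3 + 0.0800000000000001*m^2 + 2.1*m - 11.97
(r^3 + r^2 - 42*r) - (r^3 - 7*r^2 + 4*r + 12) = 8*r^2 - 46*r - 12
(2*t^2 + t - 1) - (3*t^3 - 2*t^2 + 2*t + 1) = -3*t^3 + 4*t^2 - t - 2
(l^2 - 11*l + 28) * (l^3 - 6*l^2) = l^5 - 17*l^4 + 94*l^3 - 168*l^2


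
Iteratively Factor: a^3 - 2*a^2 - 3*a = (a)*(a^2 - 2*a - 3) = a*(a + 1)*(a - 3)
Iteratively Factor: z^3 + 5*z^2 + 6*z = (z + 2)*(z^2 + 3*z) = z*(z + 2)*(z + 3)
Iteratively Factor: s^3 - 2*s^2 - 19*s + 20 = (s - 1)*(s^2 - s - 20) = (s - 1)*(s + 4)*(s - 5)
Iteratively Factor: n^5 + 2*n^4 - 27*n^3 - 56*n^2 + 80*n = (n + 4)*(n^4 - 2*n^3 - 19*n^2 + 20*n) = (n - 1)*(n + 4)*(n^3 - n^2 - 20*n) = (n - 5)*(n - 1)*(n + 4)*(n^2 + 4*n) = n*(n - 5)*(n - 1)*(n + 4)*(n + 4)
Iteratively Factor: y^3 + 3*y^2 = (y)*(y^2 + 3*y) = y*(y + 3)*(y)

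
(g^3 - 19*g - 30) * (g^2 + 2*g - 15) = g^5 + 2*g^4 - 34*g^3 - 68*g^2 + 225*g + 450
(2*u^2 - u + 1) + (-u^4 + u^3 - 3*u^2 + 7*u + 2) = -u^4 + u^3 - u^2 + 6*u + 3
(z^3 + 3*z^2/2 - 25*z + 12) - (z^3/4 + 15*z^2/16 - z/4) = 3*z^3/4 + 9*z^2/16 - 99*z/4 + 12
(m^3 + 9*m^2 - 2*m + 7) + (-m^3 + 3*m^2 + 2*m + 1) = 12*m^2 + 8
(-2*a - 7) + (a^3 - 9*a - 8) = a^3 - 11*a - 15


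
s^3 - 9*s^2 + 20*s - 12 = (s - 6)*(s - 2)*(s - 1)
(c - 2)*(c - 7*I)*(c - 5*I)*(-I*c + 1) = -I*c^4 - 11*c^3 + 2*I*c^3 + 22*c^2 + 23*I*c^2 - 35*c - 46*I*c + 70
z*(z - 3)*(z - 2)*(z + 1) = z^4 - 4*z^3 + z^2 + 6*z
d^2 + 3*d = d*(d + 3)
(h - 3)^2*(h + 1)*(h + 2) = h^4 - 3*h^3 - 7*h^2 + 15*h + 18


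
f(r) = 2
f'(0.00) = 0.00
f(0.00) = 2.00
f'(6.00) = 0.00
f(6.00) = 2.00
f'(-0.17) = 0.00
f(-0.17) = 2.00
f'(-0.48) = 0.00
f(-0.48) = 2.00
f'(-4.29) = 0.00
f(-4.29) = 2.00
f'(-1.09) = 0.00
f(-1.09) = 2.00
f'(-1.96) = 0.00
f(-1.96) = 2.00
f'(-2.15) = 0.00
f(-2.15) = 2.00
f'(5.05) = 0.00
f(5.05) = 2.00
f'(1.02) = 0.00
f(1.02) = 2.00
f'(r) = 0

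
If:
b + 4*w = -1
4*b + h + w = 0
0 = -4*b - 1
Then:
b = -1/4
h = 19/16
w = -3/16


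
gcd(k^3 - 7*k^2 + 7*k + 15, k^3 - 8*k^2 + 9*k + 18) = k^2 - 2*k - 3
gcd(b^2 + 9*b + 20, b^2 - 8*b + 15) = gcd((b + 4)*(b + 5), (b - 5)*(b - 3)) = 1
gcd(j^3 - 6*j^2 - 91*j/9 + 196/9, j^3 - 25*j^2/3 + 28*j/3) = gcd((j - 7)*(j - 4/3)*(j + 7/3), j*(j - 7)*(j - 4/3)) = j^2 - 25*j/3 + 28/3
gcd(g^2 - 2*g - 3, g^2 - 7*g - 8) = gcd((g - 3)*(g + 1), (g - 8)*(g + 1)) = g + 1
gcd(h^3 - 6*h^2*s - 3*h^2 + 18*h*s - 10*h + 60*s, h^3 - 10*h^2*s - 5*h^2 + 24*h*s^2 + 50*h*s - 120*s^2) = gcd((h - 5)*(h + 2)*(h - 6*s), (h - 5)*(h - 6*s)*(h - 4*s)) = -h^2 + 6*h*s + 5*h - 30*s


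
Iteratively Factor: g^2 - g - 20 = (g - 5)*(g + 4)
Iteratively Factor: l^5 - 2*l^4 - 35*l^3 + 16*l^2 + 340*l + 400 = (l + 2)*(l^4 - 4*l^3 - 27*l^2 + 70*l + 200) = (l - 5)*(l + 2)*(l^3 + l^2 - 22*l - 40) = (l - 5)*(l + 2)^2*(l^2 - l - 20) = (l - 5)^2*(l + 2)^2*(l + 4)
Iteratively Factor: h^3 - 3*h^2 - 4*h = (h + 1)*(h^2 - 4*h) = (h - 4)*(h + 1)*(h)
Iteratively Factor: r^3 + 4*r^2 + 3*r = (r + 1)*(r^2 + 3*r) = r*(r + 1)*(r + 3)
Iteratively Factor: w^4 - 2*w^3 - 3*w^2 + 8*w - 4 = (w - 1)*(w^3 - w^2 - 4*w + 4) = (w - 1)^2*(w^2 - 4) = (w - 2)*(w - 1)^2*(w + 2)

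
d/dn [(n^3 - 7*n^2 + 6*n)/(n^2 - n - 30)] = (n^2 + 10*n - 5)/(n^2 + 10*n + 25)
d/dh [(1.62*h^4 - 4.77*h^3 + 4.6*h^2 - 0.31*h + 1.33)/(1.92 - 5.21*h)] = (-25.3206*h^4 + 62.145*h^3 - 51.4412*h^2 + 17.664*h + 6.3341)/(27.1441*h^2 - 20.0064*h + 3.6864)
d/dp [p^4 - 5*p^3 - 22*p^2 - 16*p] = 4*p^3 - 15*p^2 - 44*p - 16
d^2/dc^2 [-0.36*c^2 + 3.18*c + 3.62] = -0.720000000000000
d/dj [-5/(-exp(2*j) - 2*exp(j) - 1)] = -10*(exp(j) + 1)*exp(j)/(exp(2*j) + 2*exp(j) + 1)^2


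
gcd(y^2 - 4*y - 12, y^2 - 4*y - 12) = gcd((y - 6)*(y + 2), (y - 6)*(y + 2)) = y^2 - 4*y - 12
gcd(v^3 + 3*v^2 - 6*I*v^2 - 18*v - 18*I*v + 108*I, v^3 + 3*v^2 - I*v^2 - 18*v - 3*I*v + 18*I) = v^2 + 3*v - 18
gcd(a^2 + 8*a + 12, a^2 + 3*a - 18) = a + 6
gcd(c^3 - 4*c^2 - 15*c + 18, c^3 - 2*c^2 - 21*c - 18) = c^2 - 3*c - 18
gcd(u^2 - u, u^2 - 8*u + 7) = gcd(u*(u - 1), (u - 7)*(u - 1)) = u - 1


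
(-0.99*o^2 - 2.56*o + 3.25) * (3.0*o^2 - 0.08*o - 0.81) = -2.97*o^4 - 7.6008*o^3 + 10.7567*o^2 + 1.8136*o - 2.6325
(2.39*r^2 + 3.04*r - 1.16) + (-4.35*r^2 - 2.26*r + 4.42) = -1.96*r^2 + 0.78*r + 3.26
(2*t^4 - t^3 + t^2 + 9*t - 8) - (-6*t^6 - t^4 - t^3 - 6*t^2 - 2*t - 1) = 6*t^6 + 3*t^4 + 7*t^2 + 11*t - 7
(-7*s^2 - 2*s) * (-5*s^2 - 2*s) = 35*s^4 + 24*s^3 + 4*s^2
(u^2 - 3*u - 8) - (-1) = u^2 - 3*u - 7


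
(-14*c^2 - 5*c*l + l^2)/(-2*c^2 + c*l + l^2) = (7*c - l)/(c - l)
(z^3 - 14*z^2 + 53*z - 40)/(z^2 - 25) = (z^2 - 9*z + 8)/(z + 5)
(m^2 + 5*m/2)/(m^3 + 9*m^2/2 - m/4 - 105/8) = 4*m/(4*m^2 + 8*m - 21)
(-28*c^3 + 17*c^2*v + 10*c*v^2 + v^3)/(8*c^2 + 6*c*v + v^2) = (-7*c^2 + 6*c*v + v^2)/(2*c + v)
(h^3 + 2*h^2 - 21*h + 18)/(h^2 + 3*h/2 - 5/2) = 2*(h^2 + 3*h - 18)/(2*h + 5)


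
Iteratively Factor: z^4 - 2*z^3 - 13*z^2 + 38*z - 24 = (z - 2)*(z^3 - 13*z + 12) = (z - 2)*(z - 1)*(z^2 + z - 12) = (z - 3)*(z - 2)*(z - 1)*(z + 4)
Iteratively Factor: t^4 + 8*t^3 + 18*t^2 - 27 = (t - 1)*(t^3 + 9*t^2 + 27*t + 27) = (t - 1)*(t + 3)*(t^2 + 6*t + 9) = (t - 1)*(t + 3)^2*(t + 3)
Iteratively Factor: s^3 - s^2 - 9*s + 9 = (s + 3)*(s^2 - 4*s + 3) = (s - 1)*(s + 3)*(s - 3)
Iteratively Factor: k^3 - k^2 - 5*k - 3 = (k + 1)*(k^2 - 2*k - 3) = (k + 1)^2*(k - 3)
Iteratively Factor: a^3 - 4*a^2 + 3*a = (a)*(a^2 - 4*a + 3) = a*(a - 3)*(a - 1)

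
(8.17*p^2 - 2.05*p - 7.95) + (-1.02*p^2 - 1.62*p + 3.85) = 7.15*p^2 - 3.67*p - 4.1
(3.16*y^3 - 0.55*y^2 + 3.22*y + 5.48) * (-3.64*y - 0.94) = -11.5024*y^4 - 0.9684*y^3 - 11.2038*y^2 - 22.974*y - 5.1512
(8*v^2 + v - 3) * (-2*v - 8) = -16*v^3 - 66*v^2 - 2*v + 24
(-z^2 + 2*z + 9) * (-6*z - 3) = 6*z^3 - 9*z^2 - 60*z - 27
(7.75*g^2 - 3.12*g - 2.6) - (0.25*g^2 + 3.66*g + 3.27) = 7.5*g^2 - 6.78*g - 5.87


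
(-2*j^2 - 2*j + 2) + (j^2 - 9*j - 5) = -j^2 - 11*j - 3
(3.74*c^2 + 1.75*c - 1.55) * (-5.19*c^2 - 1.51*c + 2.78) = -19.4106*c^4 - 14.7299*c^3 + 15.7992*c^2 + 7.2055*c - 4.309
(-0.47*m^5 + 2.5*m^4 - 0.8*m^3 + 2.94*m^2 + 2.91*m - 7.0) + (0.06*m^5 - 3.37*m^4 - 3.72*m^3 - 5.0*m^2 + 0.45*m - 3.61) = -0.41*m^5 - 0.87*m^4 - 4.52*m^3 - 2.06*m^2 + 3.36*m - 10.61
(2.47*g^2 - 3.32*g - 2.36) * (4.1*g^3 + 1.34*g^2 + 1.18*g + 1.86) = 10.127*g^5 - 10.3022*g^4 - 11.2102*g^3 - 2.4858*g^2 - 8.96*g - 4.3896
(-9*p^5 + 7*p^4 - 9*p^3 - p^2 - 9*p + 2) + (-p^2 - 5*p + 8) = -9*p^5 + 7*p^4 - 9*p^3 - 2*p^2 - 14*p + 10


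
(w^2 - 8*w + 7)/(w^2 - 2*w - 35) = (w - 1)/(w + 5)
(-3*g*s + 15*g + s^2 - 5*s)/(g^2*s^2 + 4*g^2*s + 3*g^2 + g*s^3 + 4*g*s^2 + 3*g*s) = (-3*g*s + 15*g + s^2 - 5*s)/(g*(g*s^2 + 4*g*s + 3*g + s^3 + 4*s^2 + 3*s))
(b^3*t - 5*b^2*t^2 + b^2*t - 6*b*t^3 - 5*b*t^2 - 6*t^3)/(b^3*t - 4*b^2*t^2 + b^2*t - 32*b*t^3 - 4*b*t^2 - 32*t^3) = (-b^2 + 5*b*t + 6*t^2)/(-b^2 + 4*b*t + 32*t^2)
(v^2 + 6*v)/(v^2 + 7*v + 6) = v/(v + 1)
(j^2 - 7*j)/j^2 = (j - 7)/j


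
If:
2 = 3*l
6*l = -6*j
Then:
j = -2/3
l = 2/3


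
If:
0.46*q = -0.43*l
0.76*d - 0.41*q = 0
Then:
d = 0.539473684210526*q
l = -1.06976744186047*q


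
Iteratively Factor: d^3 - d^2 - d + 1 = (d - 1)*(d^2 - 1) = (d - 1)*(d + 1)*(d - 1)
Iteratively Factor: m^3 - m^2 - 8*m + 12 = (m + 3)*(m^2 - 4*m + 4) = (m - 2)*(m + 3)*(m - 2)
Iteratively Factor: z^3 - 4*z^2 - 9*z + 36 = (z - 4)*(z^2 - 9) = (z - 4)*(z - 3)*(z + 3)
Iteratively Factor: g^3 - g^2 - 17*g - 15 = (g + 1)*(g^2 - 2*g - 15) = (g - 5)*(g + 1)*(g + 3)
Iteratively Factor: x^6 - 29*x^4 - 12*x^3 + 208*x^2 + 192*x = (x + 4)*(x^5 - 4*x^4 - 13*x^3 + 40*x^2 + 48*x) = (x + 1)*(x + 4)*(x^4 - 5*x^3 - 8*x^2 + 48*x) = (x - 4)*(x + 1)*(x + 4)*(x^3 - x^2 - 12*x) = (x - 4)*(x + 1)*(x + 3)*(x + 4)*(x^2 - 4*x) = x*(x - 4)*(x + 1)*(x + 3)*(x + 4)*(x - 4)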